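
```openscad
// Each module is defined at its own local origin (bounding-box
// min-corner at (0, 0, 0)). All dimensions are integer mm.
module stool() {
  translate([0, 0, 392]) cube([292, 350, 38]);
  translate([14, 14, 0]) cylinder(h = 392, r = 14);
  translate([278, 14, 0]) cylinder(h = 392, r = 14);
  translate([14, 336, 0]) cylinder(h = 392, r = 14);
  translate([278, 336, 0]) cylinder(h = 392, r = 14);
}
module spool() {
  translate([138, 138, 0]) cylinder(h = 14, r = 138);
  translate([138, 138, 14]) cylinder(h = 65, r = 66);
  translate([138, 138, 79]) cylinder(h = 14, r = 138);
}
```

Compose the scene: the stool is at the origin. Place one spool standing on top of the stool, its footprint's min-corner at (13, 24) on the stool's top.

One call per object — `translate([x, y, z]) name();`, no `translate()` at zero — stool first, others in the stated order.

stool();
translate([13, 24, 430]) spool();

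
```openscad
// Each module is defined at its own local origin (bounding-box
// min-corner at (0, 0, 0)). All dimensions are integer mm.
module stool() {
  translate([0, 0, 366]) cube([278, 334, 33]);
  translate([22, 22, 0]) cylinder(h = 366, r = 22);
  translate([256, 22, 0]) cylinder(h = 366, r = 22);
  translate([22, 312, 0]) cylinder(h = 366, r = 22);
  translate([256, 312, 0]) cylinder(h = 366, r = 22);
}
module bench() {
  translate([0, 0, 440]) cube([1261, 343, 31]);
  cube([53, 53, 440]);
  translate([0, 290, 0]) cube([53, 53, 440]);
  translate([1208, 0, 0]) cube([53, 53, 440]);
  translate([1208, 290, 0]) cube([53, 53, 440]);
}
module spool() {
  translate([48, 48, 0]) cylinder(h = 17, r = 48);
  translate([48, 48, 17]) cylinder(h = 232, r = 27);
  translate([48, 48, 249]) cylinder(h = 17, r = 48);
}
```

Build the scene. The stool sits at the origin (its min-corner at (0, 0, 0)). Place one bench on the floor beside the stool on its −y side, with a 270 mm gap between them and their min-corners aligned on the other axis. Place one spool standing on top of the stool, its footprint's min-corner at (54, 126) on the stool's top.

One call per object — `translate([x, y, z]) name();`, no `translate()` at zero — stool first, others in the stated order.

stool();
translate([0, -613, 0]) bench();
translate([54, 126, 399]) spool();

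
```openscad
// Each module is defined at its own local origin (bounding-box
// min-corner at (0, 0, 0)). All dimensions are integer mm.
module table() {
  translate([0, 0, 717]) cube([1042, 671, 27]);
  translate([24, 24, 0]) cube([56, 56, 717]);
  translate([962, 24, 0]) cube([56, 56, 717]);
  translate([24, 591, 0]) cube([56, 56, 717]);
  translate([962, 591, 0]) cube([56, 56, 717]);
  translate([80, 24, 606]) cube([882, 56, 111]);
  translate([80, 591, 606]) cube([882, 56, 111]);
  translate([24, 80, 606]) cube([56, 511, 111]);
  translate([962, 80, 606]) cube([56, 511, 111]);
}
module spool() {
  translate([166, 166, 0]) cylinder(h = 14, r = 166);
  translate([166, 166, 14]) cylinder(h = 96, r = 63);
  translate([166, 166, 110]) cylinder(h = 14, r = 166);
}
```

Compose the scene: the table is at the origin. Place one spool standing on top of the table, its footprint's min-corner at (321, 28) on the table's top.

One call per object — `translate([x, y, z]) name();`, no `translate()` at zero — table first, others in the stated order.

table();
translate([321, 28, 744]) spool();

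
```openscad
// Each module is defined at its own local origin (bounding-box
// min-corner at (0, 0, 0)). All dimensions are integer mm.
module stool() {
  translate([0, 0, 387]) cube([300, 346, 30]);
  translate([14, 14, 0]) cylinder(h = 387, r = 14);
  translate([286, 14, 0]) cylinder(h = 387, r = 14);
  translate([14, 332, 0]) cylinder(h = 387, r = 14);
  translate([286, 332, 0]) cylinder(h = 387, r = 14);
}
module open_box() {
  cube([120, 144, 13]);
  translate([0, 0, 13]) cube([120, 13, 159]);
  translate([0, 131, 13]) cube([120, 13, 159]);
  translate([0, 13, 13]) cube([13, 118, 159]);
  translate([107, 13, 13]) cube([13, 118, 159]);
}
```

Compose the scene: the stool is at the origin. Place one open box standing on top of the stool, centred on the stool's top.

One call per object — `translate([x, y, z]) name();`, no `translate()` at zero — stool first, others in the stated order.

stool();
translate([90, 101, 417]) open_box();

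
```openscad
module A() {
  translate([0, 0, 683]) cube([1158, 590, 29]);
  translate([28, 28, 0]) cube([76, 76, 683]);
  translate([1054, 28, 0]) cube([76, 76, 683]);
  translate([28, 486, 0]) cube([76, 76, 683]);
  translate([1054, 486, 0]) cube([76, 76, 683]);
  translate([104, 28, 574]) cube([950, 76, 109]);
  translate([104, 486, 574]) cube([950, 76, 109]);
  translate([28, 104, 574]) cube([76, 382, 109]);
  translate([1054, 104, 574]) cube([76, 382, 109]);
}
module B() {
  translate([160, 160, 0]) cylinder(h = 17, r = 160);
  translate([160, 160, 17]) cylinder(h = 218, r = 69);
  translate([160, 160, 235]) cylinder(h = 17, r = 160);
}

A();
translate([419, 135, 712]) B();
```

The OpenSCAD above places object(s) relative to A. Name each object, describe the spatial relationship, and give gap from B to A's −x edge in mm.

A is a table. B is a spool. The spool is on top of the table, centred. The gap from the spool to the table's −x edge is 419 mm.

The spool's min-x is at 419; the table's min-x is 0; gap = 419 mm.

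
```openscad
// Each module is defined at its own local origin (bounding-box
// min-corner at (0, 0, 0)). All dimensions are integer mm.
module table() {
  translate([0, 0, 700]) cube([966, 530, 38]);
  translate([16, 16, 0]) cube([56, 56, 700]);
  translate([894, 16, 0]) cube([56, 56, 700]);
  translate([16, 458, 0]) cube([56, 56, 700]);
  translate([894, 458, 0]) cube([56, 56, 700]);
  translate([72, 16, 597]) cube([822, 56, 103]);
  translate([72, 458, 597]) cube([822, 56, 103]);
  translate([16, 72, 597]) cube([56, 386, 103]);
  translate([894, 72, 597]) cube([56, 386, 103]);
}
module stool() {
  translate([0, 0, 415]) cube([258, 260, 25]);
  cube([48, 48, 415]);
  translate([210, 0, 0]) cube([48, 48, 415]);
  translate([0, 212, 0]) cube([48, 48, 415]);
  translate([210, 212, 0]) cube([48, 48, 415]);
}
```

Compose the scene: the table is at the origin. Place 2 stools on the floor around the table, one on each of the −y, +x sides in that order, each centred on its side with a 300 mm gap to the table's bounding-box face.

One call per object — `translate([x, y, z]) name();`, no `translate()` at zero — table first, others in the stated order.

table();
translate([354, -560, 0]) stool();
translate([1266, 135, 0]) stool();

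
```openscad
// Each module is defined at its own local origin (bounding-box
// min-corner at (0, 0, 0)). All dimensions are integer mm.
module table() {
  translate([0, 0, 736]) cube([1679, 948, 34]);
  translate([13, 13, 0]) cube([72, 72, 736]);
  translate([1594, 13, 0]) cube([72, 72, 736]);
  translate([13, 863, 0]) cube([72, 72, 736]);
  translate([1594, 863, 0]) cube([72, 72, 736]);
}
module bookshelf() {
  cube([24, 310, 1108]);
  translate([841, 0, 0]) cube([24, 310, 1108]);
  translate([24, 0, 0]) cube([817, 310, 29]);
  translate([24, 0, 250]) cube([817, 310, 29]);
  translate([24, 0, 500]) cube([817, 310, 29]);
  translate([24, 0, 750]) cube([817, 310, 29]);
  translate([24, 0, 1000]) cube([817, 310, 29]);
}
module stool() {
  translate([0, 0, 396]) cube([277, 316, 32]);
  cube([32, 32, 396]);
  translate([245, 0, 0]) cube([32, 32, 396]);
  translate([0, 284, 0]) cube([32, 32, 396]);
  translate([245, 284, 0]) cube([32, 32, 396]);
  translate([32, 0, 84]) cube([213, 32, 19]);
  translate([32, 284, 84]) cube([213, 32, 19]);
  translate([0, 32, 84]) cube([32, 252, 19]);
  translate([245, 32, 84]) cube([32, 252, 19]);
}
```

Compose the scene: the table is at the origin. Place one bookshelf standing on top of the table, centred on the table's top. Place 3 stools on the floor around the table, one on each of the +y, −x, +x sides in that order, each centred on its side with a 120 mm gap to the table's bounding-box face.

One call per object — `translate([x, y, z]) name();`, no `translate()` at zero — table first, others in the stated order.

table();
translate([407, 319, 770]) bookshelf();
translate([701, 1068, 0]) stool();
translate([-397, 316, 0]) stool();
translate([1799, 316, 0]) stool();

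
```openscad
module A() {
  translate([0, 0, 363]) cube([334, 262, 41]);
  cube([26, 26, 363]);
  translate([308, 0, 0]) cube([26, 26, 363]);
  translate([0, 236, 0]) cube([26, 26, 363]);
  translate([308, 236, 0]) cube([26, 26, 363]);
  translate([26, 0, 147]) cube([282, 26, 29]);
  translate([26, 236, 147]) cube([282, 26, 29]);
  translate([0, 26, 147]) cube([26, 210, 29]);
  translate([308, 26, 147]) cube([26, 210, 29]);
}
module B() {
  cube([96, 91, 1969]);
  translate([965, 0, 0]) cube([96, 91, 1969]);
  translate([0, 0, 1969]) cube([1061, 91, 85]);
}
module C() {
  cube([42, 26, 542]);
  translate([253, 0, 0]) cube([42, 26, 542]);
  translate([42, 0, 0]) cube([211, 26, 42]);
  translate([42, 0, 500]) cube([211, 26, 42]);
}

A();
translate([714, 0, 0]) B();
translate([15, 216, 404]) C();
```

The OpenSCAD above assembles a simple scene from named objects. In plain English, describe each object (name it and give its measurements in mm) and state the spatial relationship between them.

A is a four-legged stool. The seat is 334×262 mm, 41 mm thick, top at z = 404 mm. It stands on four square legs, each 26×26 mm in cross-section, from z = 0 to the seat underside, each flush with a corner of the seat. Four stretchers, 26 mm wide and 29 mm tall, connect adjacent legs with their undersides at z = 147 mm, each running between the inner faces of the legs it joins and aligned with the legs' outer faces on the other axis.

B is a rectangular door frame: two vertical jambs of 96×91 mm section, 1969 mm tall, with a clear opening 869 mm wide between their inner faces. A header 85 mm tall and 91 mm deep lies on top of the jambs and spans the full outside width.

C is a picture frame with a 211×458 mm rectangular opening (x by z) and a uniform 42 mm border on every side. Frame depth is 26 mm along y. It is built from two vertical stiles running the full outside height and two horizontal rails spanning the gap between the stiles.

The door frame is on the floor beside the stool on its +x side. The picture frame is on top of the stool.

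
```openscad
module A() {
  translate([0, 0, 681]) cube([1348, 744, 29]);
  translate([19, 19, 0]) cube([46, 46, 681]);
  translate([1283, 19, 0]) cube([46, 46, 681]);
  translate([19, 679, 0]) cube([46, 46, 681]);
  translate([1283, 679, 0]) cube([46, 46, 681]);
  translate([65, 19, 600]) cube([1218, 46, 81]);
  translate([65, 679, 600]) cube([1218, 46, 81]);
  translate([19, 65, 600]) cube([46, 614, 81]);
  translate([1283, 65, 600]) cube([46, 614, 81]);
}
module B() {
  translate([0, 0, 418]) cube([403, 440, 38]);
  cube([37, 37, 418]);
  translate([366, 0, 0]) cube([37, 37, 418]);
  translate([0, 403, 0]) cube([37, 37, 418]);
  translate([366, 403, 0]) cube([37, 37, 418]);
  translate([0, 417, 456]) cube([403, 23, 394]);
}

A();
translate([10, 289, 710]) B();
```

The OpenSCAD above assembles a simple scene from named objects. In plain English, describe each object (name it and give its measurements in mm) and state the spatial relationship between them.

A is a table with a 1348×744 mm rectangular top, 29 mm thick, top surface at z = 710 mm, supported by four 46×46 mm square legs, each inset 19 mm from the nearest pair of top edges, running from the floor. Four apron rails, 46 mm thick and 81 mm tall, run between adjacent legs with their top edges flush with the underside of the top and their outer faces flush with the legs' outer faces.

B is a chair. The seat is a 403×440×38 mm slab with its top at z = 456 mm, on four 37×37 mm corner legs (flush with the seat edges, standing on z = 0). A flat backrest 23 mm thick, 394 mm tall, spans the full seat width and rises from the seat top along its +y edge, rear face flush with the rear of the seat.

The chair is on top of the table.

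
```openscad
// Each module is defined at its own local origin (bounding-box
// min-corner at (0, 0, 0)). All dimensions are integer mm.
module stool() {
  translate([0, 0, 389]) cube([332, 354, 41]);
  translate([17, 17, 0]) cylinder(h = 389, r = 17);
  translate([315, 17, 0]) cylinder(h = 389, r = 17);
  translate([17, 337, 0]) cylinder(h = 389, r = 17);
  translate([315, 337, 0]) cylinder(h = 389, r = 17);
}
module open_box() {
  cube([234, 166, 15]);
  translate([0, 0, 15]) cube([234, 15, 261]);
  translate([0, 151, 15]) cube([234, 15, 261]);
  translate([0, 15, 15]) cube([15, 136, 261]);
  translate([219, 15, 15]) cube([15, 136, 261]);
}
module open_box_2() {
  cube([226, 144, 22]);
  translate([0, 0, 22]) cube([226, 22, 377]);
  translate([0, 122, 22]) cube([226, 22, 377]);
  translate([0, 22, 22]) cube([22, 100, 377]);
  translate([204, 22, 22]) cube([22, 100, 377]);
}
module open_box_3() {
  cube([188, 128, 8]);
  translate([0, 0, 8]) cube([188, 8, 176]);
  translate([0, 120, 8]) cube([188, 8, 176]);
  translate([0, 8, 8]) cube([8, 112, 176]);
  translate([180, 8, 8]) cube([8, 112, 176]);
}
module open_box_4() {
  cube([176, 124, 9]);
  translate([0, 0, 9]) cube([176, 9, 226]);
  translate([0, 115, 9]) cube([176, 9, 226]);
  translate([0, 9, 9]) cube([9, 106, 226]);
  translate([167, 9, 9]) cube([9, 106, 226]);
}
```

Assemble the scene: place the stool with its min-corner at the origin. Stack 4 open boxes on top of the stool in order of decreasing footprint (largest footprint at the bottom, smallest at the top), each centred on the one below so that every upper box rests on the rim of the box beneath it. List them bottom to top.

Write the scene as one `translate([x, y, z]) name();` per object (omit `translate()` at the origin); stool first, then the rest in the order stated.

stool();
translate([49, 94, 430]) open_box();
translate([53, 105, 706]) open_box_2();
translate([72, 113, 1105]) open_box_3();
translate([78, 115, 1289]) open_box_4();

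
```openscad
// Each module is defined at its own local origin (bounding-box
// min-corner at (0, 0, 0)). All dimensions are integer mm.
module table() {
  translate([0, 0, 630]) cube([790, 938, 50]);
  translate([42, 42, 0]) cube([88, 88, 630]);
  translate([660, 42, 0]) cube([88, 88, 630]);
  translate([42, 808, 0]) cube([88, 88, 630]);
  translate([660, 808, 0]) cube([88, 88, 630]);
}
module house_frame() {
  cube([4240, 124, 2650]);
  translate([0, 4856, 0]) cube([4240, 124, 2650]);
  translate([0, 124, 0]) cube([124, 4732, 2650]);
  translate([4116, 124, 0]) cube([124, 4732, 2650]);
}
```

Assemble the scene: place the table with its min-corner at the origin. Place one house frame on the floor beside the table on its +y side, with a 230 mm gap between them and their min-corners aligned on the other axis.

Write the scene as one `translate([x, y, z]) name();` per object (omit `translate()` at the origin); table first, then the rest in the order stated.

table();
translate([0, 1168, 0]) house_frame();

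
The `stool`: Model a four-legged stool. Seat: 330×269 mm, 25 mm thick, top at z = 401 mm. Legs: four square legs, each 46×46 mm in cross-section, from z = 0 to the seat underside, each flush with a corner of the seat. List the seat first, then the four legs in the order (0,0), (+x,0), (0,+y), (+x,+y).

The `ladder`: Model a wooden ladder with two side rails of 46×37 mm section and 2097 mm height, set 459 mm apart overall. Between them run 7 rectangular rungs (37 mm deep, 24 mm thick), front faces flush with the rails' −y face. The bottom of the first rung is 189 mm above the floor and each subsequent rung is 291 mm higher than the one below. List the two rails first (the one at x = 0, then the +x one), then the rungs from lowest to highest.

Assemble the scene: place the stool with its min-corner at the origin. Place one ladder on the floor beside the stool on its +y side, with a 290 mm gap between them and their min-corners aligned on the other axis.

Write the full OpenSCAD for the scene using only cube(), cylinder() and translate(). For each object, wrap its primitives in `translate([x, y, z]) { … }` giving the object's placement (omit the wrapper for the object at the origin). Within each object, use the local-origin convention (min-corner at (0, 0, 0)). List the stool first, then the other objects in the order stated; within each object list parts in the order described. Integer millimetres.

translate([0, 0, 376]) cube([330, 269, 25]);
cube([46, 46, 376]);
translate([284, 0, 0]) cube([46, 46, 376]);
translate([0, 223, 0]) cube([46, 46, 376]);
translate([284, 223, 0]) cube([46, 46, 376]);
translate([0, 559, 0]) {
  cube([46, 37, 2097]);
  translate([413, 0, 0]) cube([46, 37, 2097]);
  translate([46, 0, 189]) cube([367, 37, 24]);
  translate([46, 0, 480]) cube([367, 37, 24]);
  translate([46, 0, 771]) cube([367, 37, 24]);
  translate([46, 0, 1062]) cube([367, 37, 24]);
  translate([46, 0, 1353]) cube([367, 37, 24]);
  translate([46, 0, 1644]) cube([367, 37, 24]);
  translate([46, 0, 1935]) cube([367, 37, 24]);
}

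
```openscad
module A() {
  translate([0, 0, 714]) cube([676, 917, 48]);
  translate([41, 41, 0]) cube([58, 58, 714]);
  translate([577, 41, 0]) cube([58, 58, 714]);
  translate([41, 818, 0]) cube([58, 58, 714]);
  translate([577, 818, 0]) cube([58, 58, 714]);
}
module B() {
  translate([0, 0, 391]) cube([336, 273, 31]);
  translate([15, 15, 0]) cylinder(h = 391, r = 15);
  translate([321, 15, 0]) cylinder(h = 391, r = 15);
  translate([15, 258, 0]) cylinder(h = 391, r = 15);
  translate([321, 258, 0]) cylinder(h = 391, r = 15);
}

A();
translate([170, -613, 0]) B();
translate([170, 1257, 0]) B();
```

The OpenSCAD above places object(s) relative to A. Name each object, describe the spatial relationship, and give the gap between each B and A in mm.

Each stool's nearest face is 340 mm from the table's bounding box.

A is a table. B is a stool. Two stools sit around the table at the −y, +y sides. The gap between each stool and the table is 340 mm.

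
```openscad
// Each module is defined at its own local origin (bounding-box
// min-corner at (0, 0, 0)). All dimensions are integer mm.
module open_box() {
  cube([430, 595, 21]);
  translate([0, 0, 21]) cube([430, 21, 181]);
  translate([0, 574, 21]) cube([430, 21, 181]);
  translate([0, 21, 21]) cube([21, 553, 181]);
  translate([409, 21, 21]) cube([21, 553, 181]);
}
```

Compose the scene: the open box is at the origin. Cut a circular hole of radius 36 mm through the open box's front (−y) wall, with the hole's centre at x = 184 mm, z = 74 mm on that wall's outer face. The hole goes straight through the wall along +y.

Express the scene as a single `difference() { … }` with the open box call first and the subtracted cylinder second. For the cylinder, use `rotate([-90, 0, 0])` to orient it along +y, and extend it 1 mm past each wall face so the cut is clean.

difference() {
  open_box();
  translate([184, -1, 74]) rotate([-90, 0, 0]) cylinder(h = 23, r = 36);
}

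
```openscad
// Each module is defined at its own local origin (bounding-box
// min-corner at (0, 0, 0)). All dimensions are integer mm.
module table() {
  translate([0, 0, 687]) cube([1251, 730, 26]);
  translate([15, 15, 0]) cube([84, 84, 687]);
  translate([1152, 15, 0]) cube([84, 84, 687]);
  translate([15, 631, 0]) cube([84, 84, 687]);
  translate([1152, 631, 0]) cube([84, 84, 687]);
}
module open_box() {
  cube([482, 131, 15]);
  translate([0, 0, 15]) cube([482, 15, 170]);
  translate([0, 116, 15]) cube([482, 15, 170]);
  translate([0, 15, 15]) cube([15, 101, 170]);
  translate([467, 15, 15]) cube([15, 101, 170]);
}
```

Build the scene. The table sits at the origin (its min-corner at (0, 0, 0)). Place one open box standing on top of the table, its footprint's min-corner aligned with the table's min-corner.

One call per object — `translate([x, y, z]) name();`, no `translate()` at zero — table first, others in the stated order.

table();
translate([0, 0, 713]) open_box();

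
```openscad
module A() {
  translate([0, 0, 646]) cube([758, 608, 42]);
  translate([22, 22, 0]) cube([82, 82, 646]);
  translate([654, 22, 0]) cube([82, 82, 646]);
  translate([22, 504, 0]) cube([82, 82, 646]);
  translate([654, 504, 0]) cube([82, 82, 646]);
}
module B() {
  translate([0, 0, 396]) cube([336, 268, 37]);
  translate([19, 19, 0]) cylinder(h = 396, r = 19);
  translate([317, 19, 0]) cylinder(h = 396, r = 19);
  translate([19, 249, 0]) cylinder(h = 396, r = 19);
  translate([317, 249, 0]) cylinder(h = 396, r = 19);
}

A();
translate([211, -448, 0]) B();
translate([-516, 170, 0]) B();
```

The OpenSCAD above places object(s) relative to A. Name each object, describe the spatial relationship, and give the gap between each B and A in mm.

Each stool's nearest face is 180 mm from the table's bounding box.

A is a table. B is a stool. Two stools sit around the table at the −y, −x sides. The gap between each stool and the table is 180 mm.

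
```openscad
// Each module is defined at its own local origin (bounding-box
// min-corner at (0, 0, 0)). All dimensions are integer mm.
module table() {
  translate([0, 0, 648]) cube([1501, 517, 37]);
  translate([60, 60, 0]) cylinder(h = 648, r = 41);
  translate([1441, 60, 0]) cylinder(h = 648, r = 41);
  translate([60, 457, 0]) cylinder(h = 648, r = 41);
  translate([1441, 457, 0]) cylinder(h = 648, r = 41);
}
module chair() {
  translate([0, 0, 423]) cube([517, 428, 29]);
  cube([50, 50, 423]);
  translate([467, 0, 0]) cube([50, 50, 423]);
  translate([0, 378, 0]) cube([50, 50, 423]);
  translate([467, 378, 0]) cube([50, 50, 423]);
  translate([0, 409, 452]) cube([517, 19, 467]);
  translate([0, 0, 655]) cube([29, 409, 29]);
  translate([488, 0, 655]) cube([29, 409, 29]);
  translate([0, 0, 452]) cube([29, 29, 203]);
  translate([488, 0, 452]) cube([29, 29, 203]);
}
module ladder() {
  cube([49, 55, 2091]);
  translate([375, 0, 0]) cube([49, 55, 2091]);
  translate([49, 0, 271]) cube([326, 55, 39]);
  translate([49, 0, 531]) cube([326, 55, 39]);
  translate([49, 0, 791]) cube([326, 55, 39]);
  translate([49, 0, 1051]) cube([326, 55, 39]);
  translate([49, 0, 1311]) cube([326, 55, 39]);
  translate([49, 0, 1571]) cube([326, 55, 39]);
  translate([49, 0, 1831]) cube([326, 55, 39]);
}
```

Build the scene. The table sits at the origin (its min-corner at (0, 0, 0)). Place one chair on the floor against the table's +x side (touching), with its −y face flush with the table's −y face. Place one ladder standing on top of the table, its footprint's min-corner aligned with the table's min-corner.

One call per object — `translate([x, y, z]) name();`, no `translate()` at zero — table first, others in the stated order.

table();
translate([1501, 0, 0]) chair();
translate([0, 0, 685]) ladder();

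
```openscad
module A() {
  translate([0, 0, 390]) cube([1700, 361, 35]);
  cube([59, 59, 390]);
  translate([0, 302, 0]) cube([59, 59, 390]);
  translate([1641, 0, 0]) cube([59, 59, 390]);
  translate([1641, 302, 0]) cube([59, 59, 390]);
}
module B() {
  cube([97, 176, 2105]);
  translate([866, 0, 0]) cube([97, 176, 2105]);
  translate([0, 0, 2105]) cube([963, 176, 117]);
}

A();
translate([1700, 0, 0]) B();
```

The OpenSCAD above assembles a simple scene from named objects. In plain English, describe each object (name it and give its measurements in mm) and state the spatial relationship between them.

A is a bench: a 1700×361 mm seat slab, 35 mm thick, top at z = 425 mm, on four 59×59 mm square legs flush with the seat corners and standing on z = 0.

B is a door frame. The clear opening is 769 mm wide and 2105 mm high. Two 97 mm wide jambs, 176 mm deep, stand either side of the opening from the floor to the top of the opening. A 117 mm thick head sits across the top of both jambs, spanning the full outside width of the frame.

The door frame is against the bench's +x side, with their −y faces flush.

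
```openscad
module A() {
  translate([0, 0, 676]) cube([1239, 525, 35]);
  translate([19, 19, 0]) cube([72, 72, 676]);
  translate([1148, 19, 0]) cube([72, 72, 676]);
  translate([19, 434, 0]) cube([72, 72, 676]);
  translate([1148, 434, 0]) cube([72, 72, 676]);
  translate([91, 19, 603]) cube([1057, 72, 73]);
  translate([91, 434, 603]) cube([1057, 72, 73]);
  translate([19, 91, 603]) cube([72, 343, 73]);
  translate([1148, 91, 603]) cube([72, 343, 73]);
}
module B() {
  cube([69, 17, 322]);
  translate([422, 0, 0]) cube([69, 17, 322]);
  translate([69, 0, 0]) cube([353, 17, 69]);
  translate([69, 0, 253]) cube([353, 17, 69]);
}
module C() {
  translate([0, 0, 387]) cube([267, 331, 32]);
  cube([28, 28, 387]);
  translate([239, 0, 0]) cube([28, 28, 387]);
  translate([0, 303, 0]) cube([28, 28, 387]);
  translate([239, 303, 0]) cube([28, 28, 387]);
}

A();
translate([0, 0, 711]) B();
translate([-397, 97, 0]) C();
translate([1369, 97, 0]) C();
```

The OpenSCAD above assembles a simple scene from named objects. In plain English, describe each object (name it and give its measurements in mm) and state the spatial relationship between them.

A is a table: top 1239 mm (x) × 525 mm (y), 35 mm thick, upper face at z = 711 mm, on four 72×72 mm square legs, each inset 19 mm from the nearest pair of top edges, running from z = 0 to the bottom of the top. Four apron rails, 72 mm thick and 73 mm tall, run between adjacent legs with their top edges flush with the underside of the top and their outer faces flush with the legs' outer faces.

B is a picture frame with a 353×184 mm rectangular opening (x by z) and a uniform 69 mm border on every side. Frame depth is 17 mm along y. It is built from two vertical stiles running the full outside height and two horizontal rails spanning the gap between the stiles.

C is a simple wooden stool: a rectangular seat 267 mm (x) by 331 mm (y), 32 mm thick, top face at z = 419 mm, on four square legs, each 28×28 mm in cross-section. The legs rest on z = 0, each flush with a corner of the seat.

The picture frame is on top of the table. Two stools sit around the table at the −x, +x sides.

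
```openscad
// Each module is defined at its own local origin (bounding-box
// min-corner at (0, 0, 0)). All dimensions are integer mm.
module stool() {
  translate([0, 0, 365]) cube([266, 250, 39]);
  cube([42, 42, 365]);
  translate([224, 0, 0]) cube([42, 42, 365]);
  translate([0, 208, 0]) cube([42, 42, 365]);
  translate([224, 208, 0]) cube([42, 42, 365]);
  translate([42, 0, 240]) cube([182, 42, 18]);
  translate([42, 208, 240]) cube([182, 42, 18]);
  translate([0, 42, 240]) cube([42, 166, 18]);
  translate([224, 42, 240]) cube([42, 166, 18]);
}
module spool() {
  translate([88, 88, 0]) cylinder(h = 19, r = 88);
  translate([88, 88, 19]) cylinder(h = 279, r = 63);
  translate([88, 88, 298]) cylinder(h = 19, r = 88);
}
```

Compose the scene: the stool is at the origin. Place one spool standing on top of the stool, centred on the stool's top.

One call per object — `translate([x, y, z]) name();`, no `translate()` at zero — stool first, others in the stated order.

stool();
translate([45, 37, 404]) spool();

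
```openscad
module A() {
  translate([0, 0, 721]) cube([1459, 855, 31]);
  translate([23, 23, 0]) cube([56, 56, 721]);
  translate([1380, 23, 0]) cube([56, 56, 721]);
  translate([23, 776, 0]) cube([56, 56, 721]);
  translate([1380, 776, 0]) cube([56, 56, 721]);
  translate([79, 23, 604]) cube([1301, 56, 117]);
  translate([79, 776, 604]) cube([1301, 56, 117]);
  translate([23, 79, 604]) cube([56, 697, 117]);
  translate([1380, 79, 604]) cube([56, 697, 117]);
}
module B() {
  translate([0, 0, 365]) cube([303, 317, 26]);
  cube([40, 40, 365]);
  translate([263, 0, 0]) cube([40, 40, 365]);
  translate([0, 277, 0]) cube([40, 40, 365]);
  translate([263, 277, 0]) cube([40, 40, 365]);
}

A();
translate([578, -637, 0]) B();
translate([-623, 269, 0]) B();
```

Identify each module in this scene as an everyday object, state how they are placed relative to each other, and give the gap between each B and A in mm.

A is a table. B is a stool. Two stools sit around the table at the −y, −x sides. The gap between each stool and the table is 320 mm.

Each stool's nearest face is 320 mm from the table's bounding box.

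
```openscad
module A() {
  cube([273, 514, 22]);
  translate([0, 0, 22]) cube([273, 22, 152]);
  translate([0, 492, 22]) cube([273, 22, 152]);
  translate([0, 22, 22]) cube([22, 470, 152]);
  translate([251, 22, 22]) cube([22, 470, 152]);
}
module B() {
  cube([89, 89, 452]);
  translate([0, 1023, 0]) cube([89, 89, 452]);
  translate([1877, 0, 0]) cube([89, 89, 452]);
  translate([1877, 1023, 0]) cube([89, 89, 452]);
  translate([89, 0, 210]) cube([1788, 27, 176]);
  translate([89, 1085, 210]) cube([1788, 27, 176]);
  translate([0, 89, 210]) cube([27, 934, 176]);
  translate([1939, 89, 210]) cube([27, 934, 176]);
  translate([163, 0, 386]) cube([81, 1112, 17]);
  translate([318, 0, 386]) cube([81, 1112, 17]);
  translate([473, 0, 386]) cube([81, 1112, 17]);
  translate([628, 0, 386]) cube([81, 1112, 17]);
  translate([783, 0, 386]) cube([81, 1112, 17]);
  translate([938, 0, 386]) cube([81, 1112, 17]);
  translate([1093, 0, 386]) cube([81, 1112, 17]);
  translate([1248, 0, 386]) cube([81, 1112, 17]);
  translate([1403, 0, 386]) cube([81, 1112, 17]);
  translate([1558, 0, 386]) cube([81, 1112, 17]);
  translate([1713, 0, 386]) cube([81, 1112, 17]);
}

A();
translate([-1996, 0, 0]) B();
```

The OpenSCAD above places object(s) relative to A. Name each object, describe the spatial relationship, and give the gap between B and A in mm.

The bed frame's nearest face is 30 mm from the open box's −x face.

A is an open box. B is a bed frame. The bed frame is on the floor beside the open box on its −x side. The gap between the bed frame and the open box is 30 mm.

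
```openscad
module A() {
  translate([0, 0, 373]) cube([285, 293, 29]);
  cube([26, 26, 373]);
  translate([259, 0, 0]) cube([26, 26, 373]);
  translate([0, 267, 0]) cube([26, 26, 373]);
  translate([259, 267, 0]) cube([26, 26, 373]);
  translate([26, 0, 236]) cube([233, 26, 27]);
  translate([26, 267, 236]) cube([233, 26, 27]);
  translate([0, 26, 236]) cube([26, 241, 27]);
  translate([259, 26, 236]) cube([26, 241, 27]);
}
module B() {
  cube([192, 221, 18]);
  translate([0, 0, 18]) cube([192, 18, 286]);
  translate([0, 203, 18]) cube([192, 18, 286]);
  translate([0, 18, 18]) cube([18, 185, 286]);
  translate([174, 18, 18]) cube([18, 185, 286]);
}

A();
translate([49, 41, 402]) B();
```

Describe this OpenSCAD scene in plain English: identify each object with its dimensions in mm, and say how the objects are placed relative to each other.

A is a four-legged stool. The seat is 285×293 mm, 29 mm thick, top at z = 402 mm. It stands on four square legs, each 26×26 mm in cross-section, from z = 0 to the seat underside, each flush with a corner of the seat. Four stretchers, 26 mm wide and 27 mm tall, connect adjacent legs with their undersides at z = 236 mm, each running between the inner faces of the legs it joins and aligned with the legs' outer faces on the other axis.

B is an open-topped rectangular box: outside dimensions 192×221×304 mm, with a uniform wall and base thickness of 18 mm. The base is a full 192×221 slab on the floor; four walls sit on top of the base. The front and back walls (the −y and +y sides) span the full width; the two side walls fit between them.

The open box is on top of the stool.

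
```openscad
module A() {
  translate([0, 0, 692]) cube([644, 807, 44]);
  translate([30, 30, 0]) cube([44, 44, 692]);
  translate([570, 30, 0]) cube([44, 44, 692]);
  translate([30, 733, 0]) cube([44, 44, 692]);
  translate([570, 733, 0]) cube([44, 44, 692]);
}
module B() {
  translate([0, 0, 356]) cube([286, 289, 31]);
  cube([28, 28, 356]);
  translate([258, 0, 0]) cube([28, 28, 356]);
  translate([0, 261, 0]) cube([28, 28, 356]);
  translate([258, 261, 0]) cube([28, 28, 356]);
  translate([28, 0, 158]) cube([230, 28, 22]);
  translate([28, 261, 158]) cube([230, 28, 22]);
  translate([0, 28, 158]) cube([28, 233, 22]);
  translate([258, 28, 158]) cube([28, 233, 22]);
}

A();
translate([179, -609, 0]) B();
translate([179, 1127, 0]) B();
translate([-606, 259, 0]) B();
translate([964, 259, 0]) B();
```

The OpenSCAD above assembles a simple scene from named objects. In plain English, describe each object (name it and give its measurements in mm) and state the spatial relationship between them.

A is a rectangular dining table. The top is 644×807×44 mm with its upper surface at z = 736 mm. It stands on four 44×44 mm square legs, each inset 30 mm from the nearest pair of top edges, running from the floor to the underside of the top.

B is a four-legged stool. The seat is 286×289 mm, 31 mm thick, top at z = 387 mm. It stands on four square legs, each 28×28 mm in cross-section, from z = 0 to the seat underside, each flush with a corner of the seat. Four stretchers, 28 mm wide and 22 mm tall, connect adjacent legs with their undersides at z = 158 mm, each running between the inner faces of the legs it joins and aligned with the legs' outer faces on the other axis.

Four stools sit around the table at the −y, +y, −x, +x sides.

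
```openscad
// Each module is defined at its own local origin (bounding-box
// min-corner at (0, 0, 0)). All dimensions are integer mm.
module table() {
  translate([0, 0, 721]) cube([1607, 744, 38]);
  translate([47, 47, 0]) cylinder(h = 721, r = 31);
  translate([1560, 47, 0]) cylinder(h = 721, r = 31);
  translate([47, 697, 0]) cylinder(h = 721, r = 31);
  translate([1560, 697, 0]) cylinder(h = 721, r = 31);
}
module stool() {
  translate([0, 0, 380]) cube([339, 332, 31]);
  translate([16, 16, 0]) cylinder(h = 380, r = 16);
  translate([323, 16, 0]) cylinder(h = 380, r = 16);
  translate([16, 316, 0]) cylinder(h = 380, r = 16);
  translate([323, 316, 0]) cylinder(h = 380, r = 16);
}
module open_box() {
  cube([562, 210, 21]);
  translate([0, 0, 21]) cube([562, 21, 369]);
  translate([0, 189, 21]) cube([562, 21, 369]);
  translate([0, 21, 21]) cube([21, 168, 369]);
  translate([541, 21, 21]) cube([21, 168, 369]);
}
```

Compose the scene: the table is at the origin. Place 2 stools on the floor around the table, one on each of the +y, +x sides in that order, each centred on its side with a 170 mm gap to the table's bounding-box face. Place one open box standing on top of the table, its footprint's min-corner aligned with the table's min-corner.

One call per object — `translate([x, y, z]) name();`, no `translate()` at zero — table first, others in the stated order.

table();
translate([634, 914, 0]) stool();
translate([1777, 206, 0]) stool();
translate([0, 0, 759]) open_box();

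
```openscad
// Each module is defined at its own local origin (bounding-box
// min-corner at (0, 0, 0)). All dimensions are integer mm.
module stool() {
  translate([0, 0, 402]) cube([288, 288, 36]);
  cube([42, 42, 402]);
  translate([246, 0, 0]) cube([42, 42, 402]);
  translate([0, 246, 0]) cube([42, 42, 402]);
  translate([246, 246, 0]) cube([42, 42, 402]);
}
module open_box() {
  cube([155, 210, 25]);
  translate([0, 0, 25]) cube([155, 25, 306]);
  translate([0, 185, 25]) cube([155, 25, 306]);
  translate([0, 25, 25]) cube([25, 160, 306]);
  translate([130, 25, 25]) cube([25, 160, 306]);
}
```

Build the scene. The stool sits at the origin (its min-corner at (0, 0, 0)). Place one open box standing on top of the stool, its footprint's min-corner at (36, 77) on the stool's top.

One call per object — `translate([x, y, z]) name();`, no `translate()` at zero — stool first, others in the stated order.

stool();
translate([36, 77, 438]) open_box();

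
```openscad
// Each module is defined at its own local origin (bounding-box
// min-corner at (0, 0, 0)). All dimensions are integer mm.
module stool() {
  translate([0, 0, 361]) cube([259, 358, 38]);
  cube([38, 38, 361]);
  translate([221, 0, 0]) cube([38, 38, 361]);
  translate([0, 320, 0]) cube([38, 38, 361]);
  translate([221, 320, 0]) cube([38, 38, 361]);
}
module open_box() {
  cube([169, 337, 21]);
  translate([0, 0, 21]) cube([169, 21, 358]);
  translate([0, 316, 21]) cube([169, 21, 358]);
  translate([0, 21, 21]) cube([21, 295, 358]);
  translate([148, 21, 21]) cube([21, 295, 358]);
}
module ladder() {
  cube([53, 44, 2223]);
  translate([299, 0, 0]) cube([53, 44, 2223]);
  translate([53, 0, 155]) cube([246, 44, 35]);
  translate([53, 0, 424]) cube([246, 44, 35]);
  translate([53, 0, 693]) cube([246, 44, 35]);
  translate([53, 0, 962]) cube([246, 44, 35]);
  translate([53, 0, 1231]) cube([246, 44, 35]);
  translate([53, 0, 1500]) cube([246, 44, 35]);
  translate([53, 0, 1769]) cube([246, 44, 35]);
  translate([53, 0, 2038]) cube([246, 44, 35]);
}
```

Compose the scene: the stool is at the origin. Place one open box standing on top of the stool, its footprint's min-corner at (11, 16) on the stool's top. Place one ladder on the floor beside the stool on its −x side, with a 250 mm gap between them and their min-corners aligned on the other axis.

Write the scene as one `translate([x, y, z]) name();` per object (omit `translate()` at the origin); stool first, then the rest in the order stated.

stool();
translate([11, 16, 399]) open_box();
translate([-602, 0, 0]) ladder();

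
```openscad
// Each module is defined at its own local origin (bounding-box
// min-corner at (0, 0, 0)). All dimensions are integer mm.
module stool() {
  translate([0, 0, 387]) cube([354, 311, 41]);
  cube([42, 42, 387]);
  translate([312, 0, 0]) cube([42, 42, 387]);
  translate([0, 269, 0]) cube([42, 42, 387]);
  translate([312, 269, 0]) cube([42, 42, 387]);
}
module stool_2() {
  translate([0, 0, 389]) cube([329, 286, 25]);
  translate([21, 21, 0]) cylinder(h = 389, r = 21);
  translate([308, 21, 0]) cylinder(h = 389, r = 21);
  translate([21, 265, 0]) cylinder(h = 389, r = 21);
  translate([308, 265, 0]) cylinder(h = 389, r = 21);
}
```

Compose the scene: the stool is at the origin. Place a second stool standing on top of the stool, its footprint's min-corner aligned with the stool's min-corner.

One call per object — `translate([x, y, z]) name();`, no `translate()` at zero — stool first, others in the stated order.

stool();
translate([0, 0, 428]) stool_2();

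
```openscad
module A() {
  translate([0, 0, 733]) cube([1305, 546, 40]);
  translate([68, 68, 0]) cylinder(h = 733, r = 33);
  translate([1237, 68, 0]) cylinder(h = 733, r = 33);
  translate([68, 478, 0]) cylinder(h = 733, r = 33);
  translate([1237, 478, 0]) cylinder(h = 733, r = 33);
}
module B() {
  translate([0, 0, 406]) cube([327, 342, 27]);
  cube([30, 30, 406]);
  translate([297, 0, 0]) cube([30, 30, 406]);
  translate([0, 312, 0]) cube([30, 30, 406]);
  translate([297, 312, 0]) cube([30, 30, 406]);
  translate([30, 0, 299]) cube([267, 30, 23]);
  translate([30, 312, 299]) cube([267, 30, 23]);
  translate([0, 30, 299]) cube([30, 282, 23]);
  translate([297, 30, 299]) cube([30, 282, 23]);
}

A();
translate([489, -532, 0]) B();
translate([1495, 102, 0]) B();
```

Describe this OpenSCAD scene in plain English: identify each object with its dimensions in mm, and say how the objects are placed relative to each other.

A is a rectangular dining table. The top is 1305×546×40 mm with its upper surface at z = 773 mm. It stands on four round legs of 66 mm diameter, each leg's bounding box inset 35 mm from the nearest pair of top edges, running from the floor to the underside of the top.

B is a four-legged stool. The seat is a 327×342×27 mm slab whose top surface is at z = 433 mm; four square legs, each 30×30 mm in cross-section, run from the floor (z = 0) to the underside of the seat, each flush with a corner of the seat. Four stretchers, 30 mm wide and 23 mm tall, connect adjacent legs with their undersides at z = 299 mm, each running between the inner faces of the legs it joins and aligned with the legs' outer faces on the other axis.

Two stools sit around the table at the −y, +x sides.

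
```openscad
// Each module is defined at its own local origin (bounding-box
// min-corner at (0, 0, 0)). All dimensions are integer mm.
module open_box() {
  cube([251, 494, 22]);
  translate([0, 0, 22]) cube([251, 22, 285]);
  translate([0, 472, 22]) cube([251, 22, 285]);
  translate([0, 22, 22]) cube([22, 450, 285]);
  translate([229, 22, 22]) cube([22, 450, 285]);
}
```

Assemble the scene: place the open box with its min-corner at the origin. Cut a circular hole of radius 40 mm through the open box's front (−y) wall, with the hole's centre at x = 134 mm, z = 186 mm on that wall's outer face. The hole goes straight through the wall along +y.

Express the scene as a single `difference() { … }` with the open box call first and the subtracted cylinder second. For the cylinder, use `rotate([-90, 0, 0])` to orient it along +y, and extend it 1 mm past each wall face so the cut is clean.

difference() {
  open_box();
  translate([134, -1, 186]) rotate([-90, 0, 0]) cylinder(h = 24, r = 40);
}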